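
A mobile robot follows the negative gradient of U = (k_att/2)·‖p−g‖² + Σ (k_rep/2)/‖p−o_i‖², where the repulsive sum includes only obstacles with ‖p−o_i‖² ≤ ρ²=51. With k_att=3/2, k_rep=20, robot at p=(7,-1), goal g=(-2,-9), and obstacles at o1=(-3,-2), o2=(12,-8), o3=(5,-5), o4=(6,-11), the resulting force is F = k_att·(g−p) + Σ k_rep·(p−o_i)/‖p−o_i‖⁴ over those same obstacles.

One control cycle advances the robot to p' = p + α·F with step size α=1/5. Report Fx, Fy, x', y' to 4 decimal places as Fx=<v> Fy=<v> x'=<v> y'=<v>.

Fx=-13.4000 Fy=-11.8000 x'=4.3200 y'=-3.3600

F_att = 3/2·(g−p) = 3/2·(-9,-8) = (-13.5000,-12.0000)
o1: d²=101 > ρ²=51 → inactive
o2: d²=74 > ρ²=51 → inactive
o3: d²=20 ≤ ρ²=51; F_rep = 20·(2,4)/20² = (0.1000,0.2000)
o4: d²=101 > ρ²=51 → inactive
F = F_att + ΣF_rep = (-13.4000,-11.8000)
p' = p + 1/5·F = (4.3200,-3.3600)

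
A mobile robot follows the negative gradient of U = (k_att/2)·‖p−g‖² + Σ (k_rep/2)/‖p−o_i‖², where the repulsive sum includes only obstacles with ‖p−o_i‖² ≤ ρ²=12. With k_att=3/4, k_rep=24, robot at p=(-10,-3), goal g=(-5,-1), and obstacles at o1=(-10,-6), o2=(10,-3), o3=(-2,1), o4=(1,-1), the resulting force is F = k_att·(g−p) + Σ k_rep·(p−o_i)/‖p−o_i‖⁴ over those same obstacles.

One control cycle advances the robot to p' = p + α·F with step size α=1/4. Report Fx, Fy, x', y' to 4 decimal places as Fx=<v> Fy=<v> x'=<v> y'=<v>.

Fx=3.7500 Fy=2.3889 x'=-9.0625 y'=-2.4028

F_att = 3/4·(g−p) = 3/4·(5,2) = (3.7500,1.5000)
o1: d²=9 ≤ ρ²=12; F_rep = 24·(0,3)/9² = (0.0000,0.8889)
o2: d²=400 > ρ²=12 → inactive
o3: d²=80 > ρ²=12 → inactive
o4: d²=125 > ρ²=12 → inactive
F = F_att + ΣF_rep = (3.7500,2.3889)
p' = p + 1/4·F = (-9.0625,-2.4028)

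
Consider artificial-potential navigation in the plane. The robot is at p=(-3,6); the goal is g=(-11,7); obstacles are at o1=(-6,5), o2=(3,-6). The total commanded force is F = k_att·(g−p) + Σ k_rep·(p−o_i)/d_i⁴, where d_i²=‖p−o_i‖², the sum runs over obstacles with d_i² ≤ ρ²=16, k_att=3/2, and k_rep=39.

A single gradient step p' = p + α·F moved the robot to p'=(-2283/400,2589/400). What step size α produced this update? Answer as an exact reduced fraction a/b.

F_att = 3/2·(g−p) = 3/2·(-8,1) = (-12.0000,1.5000)
o1: d²=10 ≤ ρ²=16; F_rep = 39·(3,1)/10² = (1.1700,0.3900)
o2: d²=180 > ρ²=16 → inactive
F = F_att + ΣF_rep = (-10.8300,1.8900)
Δp = p'−p = (-2.7075,0.4725); α = Δx/Fx = (-1083/400) / (-1083/100) = 1/4
check: Δy/Fy = (189/400) / (189/100) = 1/4 ✓

α = 1/4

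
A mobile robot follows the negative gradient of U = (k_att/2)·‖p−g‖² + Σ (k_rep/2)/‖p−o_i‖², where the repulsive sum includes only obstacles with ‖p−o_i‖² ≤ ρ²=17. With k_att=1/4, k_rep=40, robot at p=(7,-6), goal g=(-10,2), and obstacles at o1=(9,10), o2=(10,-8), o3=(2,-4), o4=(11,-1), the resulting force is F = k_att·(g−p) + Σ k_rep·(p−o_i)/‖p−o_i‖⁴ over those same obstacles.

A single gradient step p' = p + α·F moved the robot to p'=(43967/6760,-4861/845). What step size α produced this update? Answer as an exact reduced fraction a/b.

α = 1/10

F_att = 1/4·(g−p) = 1/4·(-17,8) = (-4.2500,2.0000)
o1: d²=260 > ρ²=17 → inactive
o2: d²=13 ≤ ρ²=17; F_rep = 40·(-3,2)/13² = (-0.7101,0.4734)
o3: d²=29 > ρ²=17 → inactive
o4: d²=41 > ρ²=17 → inactive
F = F_att + ΣF_rep = (-4.9601,2.4734)
Δp = p'−p = (-0.4960,0.2473); α = Δx/Fx = (-3353/6760) / (-3353/676) = 1/10
check: Δy/Fy = (209/845) / (418/169) = 1/10 ✓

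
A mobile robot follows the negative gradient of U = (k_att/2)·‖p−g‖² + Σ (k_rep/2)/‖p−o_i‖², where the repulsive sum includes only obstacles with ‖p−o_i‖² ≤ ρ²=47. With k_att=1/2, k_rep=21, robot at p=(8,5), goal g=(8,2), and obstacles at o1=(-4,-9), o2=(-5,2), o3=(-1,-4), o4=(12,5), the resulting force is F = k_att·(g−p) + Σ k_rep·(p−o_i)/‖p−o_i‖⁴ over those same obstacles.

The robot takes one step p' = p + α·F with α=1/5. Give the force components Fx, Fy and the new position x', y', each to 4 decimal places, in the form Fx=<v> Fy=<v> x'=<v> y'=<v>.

Fx=-0.3281 Fy=-1.5000 x'=7.9344 y'=4.7000

F_att = 1/2·(g−p) = 1/2·(0,-3) = (0.0000,-1.5000)
o1: d²=340 > ρ²=47 → inactive
o2: d²=178 > ρ²=47 → inactive
o3: d²=162 > ρ²=47 → inactive
o4: d²=16 ≤ ρ²=47; F_rep = 21·(-4,0)/16² = (-0.3281,0.0000)
F = F_att + ΣF_rep = (-0.3281,-1.5000)
p' = p + 1/5·F = (7.9344,4.7000)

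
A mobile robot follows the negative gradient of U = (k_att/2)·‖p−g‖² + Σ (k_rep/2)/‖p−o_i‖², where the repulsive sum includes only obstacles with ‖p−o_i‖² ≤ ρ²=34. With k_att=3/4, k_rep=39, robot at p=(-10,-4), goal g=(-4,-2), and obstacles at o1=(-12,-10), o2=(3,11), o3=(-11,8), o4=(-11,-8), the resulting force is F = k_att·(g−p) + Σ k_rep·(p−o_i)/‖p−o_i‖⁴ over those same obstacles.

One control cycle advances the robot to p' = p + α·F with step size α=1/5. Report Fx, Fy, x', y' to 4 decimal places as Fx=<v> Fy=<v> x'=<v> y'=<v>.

Fx=4.6349 Fy=2.0398 x'=-9.0730 y'=-3.5920

F_att = 3/4·(g−p) = 3/4·(6,2) = (4.5000,1.5000)
o1: d²=40 > ρ²=34 → inactive
o2: d²=394 > ρ²=34 → inactive
o3: d²=145 > ρ²=34 → inactive
o4: d²=17 ≤ ρ²=34; F_rep = 39·(1,4)/17² = (0.1349,0.5398)
F = F_att + ΣF_rep = (4.6349,2.0398)
p' = p + 1/5·F = (-9.0730,-3.5920)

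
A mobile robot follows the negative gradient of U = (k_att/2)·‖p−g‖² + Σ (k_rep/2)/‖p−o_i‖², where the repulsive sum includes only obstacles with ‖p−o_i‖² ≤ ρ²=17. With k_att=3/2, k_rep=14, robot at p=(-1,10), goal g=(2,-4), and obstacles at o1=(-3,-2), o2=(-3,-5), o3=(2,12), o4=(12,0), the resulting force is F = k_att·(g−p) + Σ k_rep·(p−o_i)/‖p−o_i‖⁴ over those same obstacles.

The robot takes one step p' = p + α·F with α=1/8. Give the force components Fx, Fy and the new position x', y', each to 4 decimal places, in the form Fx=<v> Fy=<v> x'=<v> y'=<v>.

F_att = 3/2·(g−p) = 3/2·(3,-14) = (4.5000,-21.0000)
o1: d²=148 > ρ²=17 → inactive
o2: d²=229 > ρ²=17 → inactive
o3: d²=13 ≤ ρ²=17; F_rep = 14·(-3,-2)/13² = (-0.2485,-0.1657)
o4: d²=269 > ρ²=17 → inactive
F = F_att + ΣF_rep = (4.2515,-21.1657)
p' = p + 1/8·F = (-0.4686,7.3543)

Fx=4.2515 Fy=-21.1657 x'=-0.4686 y'=7.3543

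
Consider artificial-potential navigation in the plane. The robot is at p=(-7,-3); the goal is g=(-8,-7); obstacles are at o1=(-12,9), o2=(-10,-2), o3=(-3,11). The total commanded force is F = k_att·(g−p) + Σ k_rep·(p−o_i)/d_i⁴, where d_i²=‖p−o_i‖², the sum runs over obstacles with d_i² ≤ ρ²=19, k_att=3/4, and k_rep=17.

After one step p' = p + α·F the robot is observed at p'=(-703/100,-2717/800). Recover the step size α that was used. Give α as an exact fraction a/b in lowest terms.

α = 1/8

F_att = 3/4·(g−p) = 3/4·(-1,-4) = (-0.7500,-3.0000)
o1: d²=169 > ρ²=19 → inactive
o2: d²=10 ≤ ρ²=19; F_rep = 17·(3,-1)/10² = (0.5100,-0.1700)
o3: d²=212 > ρ²=19 → inactive
F = F_att + ΣF_rep = (-0.2400,-3.1700)
Δp = p'−p = (-0.0300,-0.3962); α = Δx/Fx = (-3/100) / (-6/25) = 1/8
check: Δy/Fy = (-317/800) / (-317/100) = 1/8 ✓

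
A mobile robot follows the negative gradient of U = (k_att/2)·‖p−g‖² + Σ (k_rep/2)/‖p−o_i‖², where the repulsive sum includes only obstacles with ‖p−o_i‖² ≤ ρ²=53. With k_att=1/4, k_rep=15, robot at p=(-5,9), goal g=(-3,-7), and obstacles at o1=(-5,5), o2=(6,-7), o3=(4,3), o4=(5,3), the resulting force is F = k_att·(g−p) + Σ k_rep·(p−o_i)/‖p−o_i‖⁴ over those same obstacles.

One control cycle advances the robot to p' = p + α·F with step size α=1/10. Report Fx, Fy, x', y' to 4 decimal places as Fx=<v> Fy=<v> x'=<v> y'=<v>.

F_att = 1/4·(g−p) = 1/4·(2,-16) = (0.5000,-4.0000)
o1: d²=16 ≤ ρ²=53; F_rep = 15·(0,4)/16² = (0.0000,0.2344)
o2: d²=377 > ρ²=53 → inactive
o3: d²=117 > ρ²=53 → inactive
o4: d²=136 > ρ²=53 → inactive
F = F_att + ΣF_rep = (0.5000,-3.7656)
p' = p + 1/10·F = (-4.9500,8.6234)

Fx=0.5000 Fy=-3.7656 x'=-4.9500 y'=8.6234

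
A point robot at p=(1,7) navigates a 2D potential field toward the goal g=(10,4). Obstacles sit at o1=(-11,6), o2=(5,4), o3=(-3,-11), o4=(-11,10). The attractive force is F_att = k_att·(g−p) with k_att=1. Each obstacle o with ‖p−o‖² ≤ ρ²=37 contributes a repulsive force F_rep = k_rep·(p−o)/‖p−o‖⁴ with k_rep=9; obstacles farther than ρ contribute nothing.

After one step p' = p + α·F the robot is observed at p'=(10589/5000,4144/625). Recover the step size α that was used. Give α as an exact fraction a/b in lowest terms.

F_att = 1·(g−p) = 1·(9,-3) = (9.0000,-3.0000)
o1: d²=145 > ρ²=37 → inactive
o2: d²=25 ≤ ρ²=37; F_rep = 9·(-4,3)/25² = (-0.0576,0.0432)
o3: d²=340 > ρ²=37 → inactive
o4: d²=153 > ρ²=37 → inactive
F = F_att + ΣF_rep = (8.9424,-2.9568)
Δp = p'−p = (1.1178,-0.3696); α = Δx/Fx = (5589/5000) / (5589/625) = 1/8
check: Δy/Fy = (-231/625) / (-1848/625) = 1/8 ✓

α = 1/8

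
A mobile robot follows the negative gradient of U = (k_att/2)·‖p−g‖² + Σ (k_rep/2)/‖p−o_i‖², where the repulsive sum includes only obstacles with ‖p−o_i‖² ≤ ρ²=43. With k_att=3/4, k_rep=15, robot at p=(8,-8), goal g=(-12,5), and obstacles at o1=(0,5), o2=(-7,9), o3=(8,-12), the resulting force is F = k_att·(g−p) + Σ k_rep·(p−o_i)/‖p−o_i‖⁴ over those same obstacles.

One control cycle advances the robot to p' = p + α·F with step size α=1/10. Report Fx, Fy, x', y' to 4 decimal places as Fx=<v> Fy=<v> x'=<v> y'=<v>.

F_att = 3/4·(g−p) = 3/4·(-20,13) = (-15.0000,9.7500)
o1: d²=233 > ρ²=43 → inactive
o2: d²=514 > ρ²=43 → inactive
o3: d²=16 ≤ ρ²=43; F_rep = 15·(0,4)/16² = (0.0000,0.2344)
F = F_att + ΣF_rep = (-15.0000,9.9844)
p' = p + 1/10·F = (6.5000,-7.0016)

Fx=-15.0000 Fy=9.9844 x'=6.5000 y'=-7.0016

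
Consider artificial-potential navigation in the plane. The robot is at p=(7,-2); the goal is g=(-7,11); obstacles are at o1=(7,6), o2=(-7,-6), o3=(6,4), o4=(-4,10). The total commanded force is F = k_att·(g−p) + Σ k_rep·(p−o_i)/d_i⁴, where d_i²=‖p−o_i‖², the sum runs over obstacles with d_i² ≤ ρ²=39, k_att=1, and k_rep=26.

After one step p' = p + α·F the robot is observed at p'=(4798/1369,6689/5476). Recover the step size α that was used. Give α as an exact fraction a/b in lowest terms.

F_att = 1·(g−p) = 1·(-14,13) = (-14.0000,13.0000)
o1: d²=64 > ρ²=39 → inactive
o2: d²=212 > ρ²=39 → inactive
o3: d²=37 ≤ ρ²=39; F_rep = 26·(1,-6)/37² = (0.0190,-0.1140)
o4: d²=265 > ρ²=39 → inactive
F = F_att + ΣF_rep = (-13.9810,12.8860)
Δp = p'−p = (-3.4953,3.2215); α = Δx/Fx = (-4785/1369) / (-19140/1369) = 1/4
check: Δy/Fy = (17641/5476) / (17641/1369) = 1/4 ✓

α = 1/4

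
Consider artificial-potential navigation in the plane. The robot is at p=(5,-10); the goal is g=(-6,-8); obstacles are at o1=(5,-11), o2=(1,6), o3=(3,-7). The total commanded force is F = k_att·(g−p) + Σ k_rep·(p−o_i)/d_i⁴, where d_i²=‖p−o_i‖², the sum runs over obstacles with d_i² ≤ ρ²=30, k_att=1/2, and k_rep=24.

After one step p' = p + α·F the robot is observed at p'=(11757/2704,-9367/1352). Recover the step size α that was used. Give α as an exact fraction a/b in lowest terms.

α = 1/8

F_att = 1/2·(g−p) = 1/2·(-11,2) = (-5.5000,1.0000)
o1: d²=1 ≤ ρ²=30; F_rep = 24·(0,1)/1² = (0.0000,24.0000)
o2: d²=272 > ρ²=30 → inactive
o3: d²=13 ≤ ρ²=30; F_rep = 24·(2,-3)/13² = (0.2840,-0.4260)
F = F_att + ΣF_rep = (-5.2160,24.5740)
Δp = p'−p = (-0.6520,3.0717); α = Δx/Fx = (-1763/2704) / (-1763/338) = 1/8
check: Δy/Fy = (4153/1352) / (4153/169) = 1/8 ✓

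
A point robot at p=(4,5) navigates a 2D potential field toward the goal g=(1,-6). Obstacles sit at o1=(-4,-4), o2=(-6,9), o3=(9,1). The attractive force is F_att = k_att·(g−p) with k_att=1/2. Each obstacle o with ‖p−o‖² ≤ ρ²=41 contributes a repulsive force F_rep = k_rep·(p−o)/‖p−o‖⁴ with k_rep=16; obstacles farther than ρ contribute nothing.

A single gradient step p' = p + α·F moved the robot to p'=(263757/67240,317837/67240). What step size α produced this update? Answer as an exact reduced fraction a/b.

F_att = 1/2·(g−p) = 1/2·(-3,-11) = (-1.5000,-5.5000)
o1: d²=145 > ρ²=41 → inactive
o2: d²=116 > ρ²=41 → inactive
o3: d²=41 ≤ ρ²=41; F_rep = 16·(-5,4)/41² = (-0.0476,0.0381)
F = F_att + ΣF_rep = (-1.5476,-5.4619)
Δp = p'−p = (-0.0774,-0.2731); α = Δx/Fx = (-5203/67240) / (-5203/3362) = 1/20
check: Δy/Fy = (-18363/67240) / (-18363/3362) = 1/20 ✓

α = 1/20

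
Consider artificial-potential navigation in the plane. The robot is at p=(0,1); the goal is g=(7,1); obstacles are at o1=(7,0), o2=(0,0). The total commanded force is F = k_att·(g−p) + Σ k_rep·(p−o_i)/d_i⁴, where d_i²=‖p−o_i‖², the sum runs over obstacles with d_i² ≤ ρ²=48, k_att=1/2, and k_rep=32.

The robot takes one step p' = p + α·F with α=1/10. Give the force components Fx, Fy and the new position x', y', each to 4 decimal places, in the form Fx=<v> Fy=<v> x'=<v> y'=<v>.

Fx=3.5000 Fy=32.0000 x'=0.3500 y'=4.2000

F_att = 1/2·(g−p) = 1/2·(7,0) = (3.5000,0.0000)
o1: d²=50 > ρ²=48 → inactive
o2: d²=1 ≤ ρ²=48; F_rep = 32·(0,1)/1² = (0.0000,32.0000)
F = F_att + ΣF_rep = (3.5000,32.0000)
p' = p + 1/10·F = (0.3500,4.2000)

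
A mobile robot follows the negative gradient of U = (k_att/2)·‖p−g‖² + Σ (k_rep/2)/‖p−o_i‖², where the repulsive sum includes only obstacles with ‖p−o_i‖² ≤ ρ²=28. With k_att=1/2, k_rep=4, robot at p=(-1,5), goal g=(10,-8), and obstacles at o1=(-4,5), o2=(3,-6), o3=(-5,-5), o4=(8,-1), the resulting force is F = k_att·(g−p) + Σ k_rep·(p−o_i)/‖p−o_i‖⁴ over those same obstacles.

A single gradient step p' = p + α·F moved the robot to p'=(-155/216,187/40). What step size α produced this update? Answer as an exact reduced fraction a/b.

F_att = 1/2·(g−p) = 1/2·(11,-13) = (5.5000,-6.5000)
o1: d²=9 ≤ ρ²=28; F_rep = 4·(3,0)/9² = (0.1481,0.0000)
o2: d²=137 > ρ²=28 → inactive
o3: d²=116 > ρ²=28 → inactive
o4: d²=117 > ρ²=28 → inactive
F = F_att + ΣF_rep = (5.6481,-6.5000)
Δp = p'−p = (0.2824,-0.3250); α = Δx/Fx = (61/216) / (305/54) = 1/20
check: Δy/Fy = (-13/40) / (-13/2) = 1/20 ✓

α = 1/20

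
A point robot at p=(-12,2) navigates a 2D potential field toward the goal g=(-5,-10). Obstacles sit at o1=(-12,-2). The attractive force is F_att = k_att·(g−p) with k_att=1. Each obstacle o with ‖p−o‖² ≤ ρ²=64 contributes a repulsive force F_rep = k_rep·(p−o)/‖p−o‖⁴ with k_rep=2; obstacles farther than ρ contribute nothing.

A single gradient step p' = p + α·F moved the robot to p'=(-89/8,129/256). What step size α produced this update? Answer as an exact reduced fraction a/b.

α = 1/8

F_att = 1·(g−p) = 1·(7,-12) = (7.0000,-12.0000)
o1: d²=16 ≤ ρ²=64; F_rep = 2·(0,4)/16² = (0.0000,0.0312)
F = F_att + ΣF_rep = (7.0000,-11.9688)
Δp = p'−p = (0.8750,-1.4961); α = Δx/Fx = (7/8) / (7) = 1/8
check: Δy/Fy = (-383/256) / (-383/32) = 1/8 ✓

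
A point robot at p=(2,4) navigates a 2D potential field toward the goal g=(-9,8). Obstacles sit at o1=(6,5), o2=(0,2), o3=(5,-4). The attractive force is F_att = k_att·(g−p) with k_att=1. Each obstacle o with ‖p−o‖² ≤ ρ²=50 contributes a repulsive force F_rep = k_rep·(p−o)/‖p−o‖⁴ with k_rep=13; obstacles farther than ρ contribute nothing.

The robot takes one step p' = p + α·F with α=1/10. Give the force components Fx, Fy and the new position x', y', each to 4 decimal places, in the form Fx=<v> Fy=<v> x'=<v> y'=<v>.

F_att = 1·(g−p) = 1·(-11,4) = (-11.0000,4.0000)
o1: d²=17 ≤ ρ²=50; F_rep = 13·(-4,-1)/17² = (-0.1799,-0.0450)
o2: d²=8 ≤ ρ²=50; F_rep = 13·(2,2)/8² = (0.4062,0.4062)
o3: d²=73 > ρ²=50 → inactive
F = F_att + ΣF_rep = (-10.7737,4.3613)
p' = p + 1/10·F = (0.9226,4.4361)

Fx=-10.7737 Fy=4.3613 x'=0.9226 y'=4.4361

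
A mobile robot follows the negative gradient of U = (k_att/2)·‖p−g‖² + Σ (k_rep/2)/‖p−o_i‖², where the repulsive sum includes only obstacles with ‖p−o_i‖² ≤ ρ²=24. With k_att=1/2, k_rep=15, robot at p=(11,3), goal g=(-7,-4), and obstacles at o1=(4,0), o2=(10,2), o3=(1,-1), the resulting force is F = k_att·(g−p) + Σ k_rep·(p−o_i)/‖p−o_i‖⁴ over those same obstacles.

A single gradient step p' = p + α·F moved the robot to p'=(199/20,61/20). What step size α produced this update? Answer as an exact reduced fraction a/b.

α = 1/5

F_att = 1/2·(g−p) = 1/2·(-18,-7) = (-9.0000,-3.5000)
o1: d²=58 > ρ²=24 → inactive
o2: d²=2 ≤ ρ²=24; F_rep = 15·(1,1)/2² = (3.7500,3.7500)
o3: d²=116 > ρ²=24 → inactive
F = F_att + ΣF_rep = (-5.2500,0.2500)
Δp = p'−p = (-1.0500,0.0500); α = Δx/Fx = (-21/20) / (-21/4) = 1/5
check: Δy/Fy = (1/20) / (1/4) = 1/5 ✓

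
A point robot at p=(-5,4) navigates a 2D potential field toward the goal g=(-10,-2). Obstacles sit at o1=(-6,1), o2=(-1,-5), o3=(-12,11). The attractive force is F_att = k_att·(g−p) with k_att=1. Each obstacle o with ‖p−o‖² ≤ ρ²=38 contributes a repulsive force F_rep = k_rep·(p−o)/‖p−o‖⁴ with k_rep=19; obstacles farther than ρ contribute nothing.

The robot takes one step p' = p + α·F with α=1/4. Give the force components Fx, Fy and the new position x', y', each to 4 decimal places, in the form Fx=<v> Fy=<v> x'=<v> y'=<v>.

F_att = 1·(g−p) = 1·(-5,-6) = (-5.0000,-6.0000)
o1: d²=10 ≤ ρ²=38; F_rep = 19·(1,3)/10² = (0.1900,0.5700)
o2: d²=97 > ρ²=38 → inactive
o3: d²=98 > ρ²=38 → inactive
F = F_att + ΣF_rep = (-4.8100,-5.4300)
p' = p + 1/4·F = (-6.2025,2.6425)

Fx=-4.8100 Fy=-5.4300 x'=-6.2025 y'=2.6425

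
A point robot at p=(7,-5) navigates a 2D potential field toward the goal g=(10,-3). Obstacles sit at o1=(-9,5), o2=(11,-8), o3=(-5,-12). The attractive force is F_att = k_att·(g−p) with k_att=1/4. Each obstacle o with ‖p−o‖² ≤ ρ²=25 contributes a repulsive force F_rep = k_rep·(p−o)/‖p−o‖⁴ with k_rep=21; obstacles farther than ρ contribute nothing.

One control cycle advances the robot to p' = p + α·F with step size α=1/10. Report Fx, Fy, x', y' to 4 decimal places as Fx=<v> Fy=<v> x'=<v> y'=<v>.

F_att = 1/4·(g−p) = 1/4·(3,2) = (0.7500,0.5000)
o1: d²=356 > ρ²=25 → inactive
o2: d²=25 ≤ ρ²=25; F_rep = 21·(-4,3)/25² = (-0.1344,0.1008)
o3: d²=193 > ρ²=25 → inactive
F = F_att + ΣF_rep = (0.6156,0.6008)
p' = p + 1/10·F = (7.0616,-4.9399)

Fx=0.6156 Fy=0.6008 x'=7.0616 y'=-4.9399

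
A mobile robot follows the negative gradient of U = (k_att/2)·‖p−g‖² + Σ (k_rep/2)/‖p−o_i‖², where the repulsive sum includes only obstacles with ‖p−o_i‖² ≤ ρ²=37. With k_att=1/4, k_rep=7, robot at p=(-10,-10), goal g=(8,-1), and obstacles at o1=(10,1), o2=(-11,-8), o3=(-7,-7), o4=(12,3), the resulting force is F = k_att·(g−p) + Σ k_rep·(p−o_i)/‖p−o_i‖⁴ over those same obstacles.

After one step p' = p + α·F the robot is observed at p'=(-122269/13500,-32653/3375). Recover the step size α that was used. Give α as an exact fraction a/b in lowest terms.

α = 1/5

F_att = 1/4·(g−p) = 1/4·(18,9) = (4.5000,2.2500)
o1: d²=521 > ρ²=37 → inactive
o2: d²=5 ≤ ρ²=37; F_rep = 7·(1,-2)/5² = (0.2800,-0.5600)
o3: d²=18 ≤ ρ²=37; F_rep = 7·(-3,-3)/18² = (-0.0648,-0.0648)
o4: d²=653 > ρ²=37 → inactive
F = F_att + ΣF_rep = (4.7152,1.6252)
Δp = p'−p = (0.9430,0.3250); α = Δx/Fx = (12731/13500) / (12731/2700) = 1/5
check: Δy/Fy = (1097/3375) / (1097/675) = 1/5 ✓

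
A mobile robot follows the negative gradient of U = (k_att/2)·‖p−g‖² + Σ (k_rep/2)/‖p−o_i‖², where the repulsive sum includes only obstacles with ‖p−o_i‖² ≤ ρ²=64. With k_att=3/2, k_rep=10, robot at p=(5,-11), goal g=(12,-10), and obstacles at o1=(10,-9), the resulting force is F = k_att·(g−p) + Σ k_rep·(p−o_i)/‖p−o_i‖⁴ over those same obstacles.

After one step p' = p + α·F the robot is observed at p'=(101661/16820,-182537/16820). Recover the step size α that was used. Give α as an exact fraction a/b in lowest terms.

F_att = 3/2·(g−p) = 3/2·(7,1) = (10.5000,1.5000)
o1: d²=29 ≤ ρ²=64; F_rep = 10·(-5,-2)/29² = (-0.0595,-0.0238)
F = F_att + ΣF_rep = (10.4405,1.4762)
Δp = p'−p = (1.0441,0.1476); α = Δx/Fx = (17561/16820) / (17561/1682) = 1/10
check: Δy/Fy = (2483/16820) / (2483/1682) = 1/10 ✓

α = 1/10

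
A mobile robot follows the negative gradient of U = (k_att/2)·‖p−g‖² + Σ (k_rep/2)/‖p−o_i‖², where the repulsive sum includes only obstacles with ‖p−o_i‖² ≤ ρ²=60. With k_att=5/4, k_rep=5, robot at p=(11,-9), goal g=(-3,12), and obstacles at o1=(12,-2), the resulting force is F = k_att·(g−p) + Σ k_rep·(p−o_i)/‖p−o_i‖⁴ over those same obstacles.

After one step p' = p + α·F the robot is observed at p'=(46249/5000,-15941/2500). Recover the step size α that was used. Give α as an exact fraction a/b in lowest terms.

F_att = 5/4·(g−p) = 5/4·(-14,21) = (-17.5000,26.2500)
o1: d²=50 ≤ ρ²=60; F_rep = 5·(-1,-7)/50² = (-0.0020,-0.0140)
F = F_att + ΣF_rep = (-17.5020,26.2360)
Δp = p'−p = (-1.7502,2.6236); α = Δx/Fx = (-8751/5000) / (-8751/500) = 1/10
check: Δy/Fy = (6559/2500) / (6559/250) = 1/10 ✓

α = 1/10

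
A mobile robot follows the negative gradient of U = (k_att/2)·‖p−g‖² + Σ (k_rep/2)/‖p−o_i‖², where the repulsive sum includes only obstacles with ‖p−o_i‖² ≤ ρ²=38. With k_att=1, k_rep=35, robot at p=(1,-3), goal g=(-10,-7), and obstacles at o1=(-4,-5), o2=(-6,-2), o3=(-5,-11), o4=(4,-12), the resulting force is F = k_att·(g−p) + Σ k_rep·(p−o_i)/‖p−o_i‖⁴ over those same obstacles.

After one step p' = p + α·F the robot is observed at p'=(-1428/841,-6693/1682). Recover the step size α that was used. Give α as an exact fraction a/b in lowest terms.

F_att = 1·(g−p) = 1·(-11,-4) = (-11.0000,-4.0000)
o1: d²=29 ≤ ρ²=38; F_rep = 35·(5,2)/29² = (0.2081,0.0832)
o2: d²=50 > ρ²=38 → inactive
o3: d²=100 > ρ²=38 → inactive
o4: d²=90 > ρ²=38 → inactive
F = F_att + ΣF_rep = (-10.7919,-3.9168)
Δp = p'−p = (-2.6980,-0.9792); α = Δx/Fx = (-2269/841) / (-9076/841) = 1/4
check: Δy/Fy = (-1647/1682) / (-3294/841) = 1/4 ✓

α = 1/4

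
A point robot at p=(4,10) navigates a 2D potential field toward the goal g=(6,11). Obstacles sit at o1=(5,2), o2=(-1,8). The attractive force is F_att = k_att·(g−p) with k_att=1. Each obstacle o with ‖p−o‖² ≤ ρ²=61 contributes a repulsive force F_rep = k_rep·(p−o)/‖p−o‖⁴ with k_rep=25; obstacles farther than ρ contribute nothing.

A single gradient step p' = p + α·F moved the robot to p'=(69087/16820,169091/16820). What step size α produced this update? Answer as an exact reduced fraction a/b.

α = 1/20

F_att = 1·(g−p) = 1·(2,1) = (2.0000,1.0000)
o1: d²=65 > ρ²=61 → inactive
o2: d²=29 ≤ ρ²=61; F_rep = 25·(5,2)/29² = (0.1486,0.0595)
F = F_att + ΣF_rep = (2.1486,1.0595)
Δp = p'−p = (0.1074,0.0530); α = Δx/Fx = (1807/16820) / (1807/841) = 1/20
check: Δy/Fy = (891/16820) / (891/841) = 1/20 ✓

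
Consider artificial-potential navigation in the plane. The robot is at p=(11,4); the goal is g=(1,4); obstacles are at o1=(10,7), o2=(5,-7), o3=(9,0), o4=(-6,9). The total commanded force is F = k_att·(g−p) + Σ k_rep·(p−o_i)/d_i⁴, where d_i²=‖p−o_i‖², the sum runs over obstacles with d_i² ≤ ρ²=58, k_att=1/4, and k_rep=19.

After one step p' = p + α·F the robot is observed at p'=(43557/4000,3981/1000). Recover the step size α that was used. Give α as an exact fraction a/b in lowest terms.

F_att = 1/4·(g−p) = 1/4·(-10,0) = (-2.5000,0.0000)
o1: d²=10 ≤ ρ²=58; F_rep = 19·(1,-3)/10² = (0.1900,-0.5700)
o2: d²=157 > ρ²=58 → inactive
o3: d²=20 ≤ ρ²=58; F_rep = 19·(2,4)/20² = (0.0950,0.1900)
o4: d²=314 > ρ²=58 → inactive
F = F_att + ΣF_rep = (-2.2150,-0.3800)
Δp = p'−p = (-0.1108,-0.0190); α = Δx/Fx = (-443/4000) / (-443/200) = 1/20
check: Δy/Fy = (-19/1000) / (-19/50) = 1/20 ✓

α = 1/20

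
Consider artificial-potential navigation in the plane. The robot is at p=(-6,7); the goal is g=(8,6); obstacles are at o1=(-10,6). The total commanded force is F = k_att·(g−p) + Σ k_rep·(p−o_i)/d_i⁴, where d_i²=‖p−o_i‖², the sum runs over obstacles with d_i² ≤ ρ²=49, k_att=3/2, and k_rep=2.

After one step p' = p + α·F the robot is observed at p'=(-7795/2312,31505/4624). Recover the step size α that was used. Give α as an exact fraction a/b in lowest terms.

α = 1/8

F_att = 3/2·(g−p) = 3/2·(14,-1) = (21.0000,-1.5000)
o1: d²=17 ≤ ρ²=49; F_rep = 2·(4,1)/17² = (0.0277,0.0069)
F = F_att + ΣF_rep = (21.0277,-1.4931)
Δp = p'−p = (2.6285,-0.1866); α = Δx/Fx = (6077/2312) / (6077/289) = 1/8
check: Δy/Fy = (-863/4624) / (-863/578) = 1/8 ✓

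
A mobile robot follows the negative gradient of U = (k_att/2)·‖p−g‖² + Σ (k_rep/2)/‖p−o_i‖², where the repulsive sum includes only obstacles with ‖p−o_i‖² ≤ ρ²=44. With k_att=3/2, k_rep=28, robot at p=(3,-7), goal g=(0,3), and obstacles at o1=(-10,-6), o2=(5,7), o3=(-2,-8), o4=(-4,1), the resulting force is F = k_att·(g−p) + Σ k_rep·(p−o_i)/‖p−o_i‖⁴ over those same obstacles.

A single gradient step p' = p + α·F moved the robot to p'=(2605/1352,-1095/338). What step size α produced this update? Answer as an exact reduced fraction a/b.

F_att = 3/2·(g−p) = 3/2·(-3,10) = (-4.5000,15.0000)
o1: d²=170 > ρ²=44 → inactive
o2: d²=200 > ρ²=44 → inactive
o3: d²=26 ≤ ρ²=44; F_rep = 28·(5,1)/26² = (0.2071,0.0414)
o4: d²=113 > ρ²=44 → inactive
F = F_att + ΣF_rep = (-4.2929,15.0414)
Δp = p'−p = (-1.0732,3.7604); α = Δx/Fx = (-1451/1352) / (-1451/338) = 1/4
check: Δy/Fy = (1271/338) / (2542/169) = 1/4 ✓

α = 1/4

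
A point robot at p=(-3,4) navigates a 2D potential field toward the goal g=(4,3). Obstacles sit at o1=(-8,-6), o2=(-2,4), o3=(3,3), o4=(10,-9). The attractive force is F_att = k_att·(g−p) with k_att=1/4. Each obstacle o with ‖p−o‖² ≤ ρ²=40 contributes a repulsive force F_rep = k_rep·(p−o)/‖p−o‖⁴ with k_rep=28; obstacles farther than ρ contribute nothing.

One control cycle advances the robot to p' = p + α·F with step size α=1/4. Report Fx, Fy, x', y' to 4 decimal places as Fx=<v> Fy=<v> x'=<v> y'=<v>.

Fx=-26.3727 Fy=-0.2295 x'=-9.5932 y'=3.9426

F_att = 1/4·(g−p) = 1/4·(7,-1) = (1.7500,-0.2500)
o1: d²=125 > ρ²=40 → inactive
o2: d²=1 ≤ ρ²=40; F_rep = 28·(-1,0)/1² = (-28.0000,0.0000)
o3: d²=37 ≤ ρ²=40; F_rep = 28·(-6,1)/37² = (-0.1227,0.0205)
o4: d²=338 > ρ²=40 → inactive
F = F_att + ΣF_rep = (-26.3727,-0.2295)
p' = p + 1/4·F = (-9.5932,3.9426)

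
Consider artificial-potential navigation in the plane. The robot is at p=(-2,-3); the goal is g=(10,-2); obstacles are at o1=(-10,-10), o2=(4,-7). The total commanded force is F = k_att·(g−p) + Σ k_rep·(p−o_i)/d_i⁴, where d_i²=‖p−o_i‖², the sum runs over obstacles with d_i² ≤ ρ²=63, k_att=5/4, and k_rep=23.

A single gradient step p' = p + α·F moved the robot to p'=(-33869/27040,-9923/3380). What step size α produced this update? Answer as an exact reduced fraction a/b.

α = 1/20

F_att = 5/4·(g−p) = 5/4·(12,1) = (15.0000,1.2500)
o1: d²=113 > ρ²=63 → inactive
o2: d²=52 ≤ ρ²=63; F_rep = 23·(-6,4)/52² = (-0.0510,0.0340)
F = F_att + ΣF_rep = (14.9490,1.2840)
Δp = p'−p = (0.7474,0.0642); α = Δx/Fx = (20211/27040) / (20211/1352) = 1/20
check: Δy/Fy = (217/3380) / (217/169) = 1/20 ✓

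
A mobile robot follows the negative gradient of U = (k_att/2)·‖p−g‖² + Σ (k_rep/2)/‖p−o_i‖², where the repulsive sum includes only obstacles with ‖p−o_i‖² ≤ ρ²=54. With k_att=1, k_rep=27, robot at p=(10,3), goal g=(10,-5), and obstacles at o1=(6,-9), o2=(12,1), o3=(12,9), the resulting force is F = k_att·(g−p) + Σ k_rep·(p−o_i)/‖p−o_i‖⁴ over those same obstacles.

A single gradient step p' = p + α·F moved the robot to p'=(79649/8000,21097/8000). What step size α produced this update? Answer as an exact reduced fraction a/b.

F_att = 1·(g−p) = 1·(0,-8) = (0.0000,-8.0000)
o1: d²=160 > ρ²=54 → inactive
o2: d²=8 ≤ ρ²=54; F_rep = 27·(-2,2)/8² = (-0.8438,0.8438)
o3: d²=40 ≤ ρ²=54; F_rep = 27·(-2,-6)/40² = (-0.0338,-0.1013)
F = F_att + ΣF_rep = (-0.8775,-7.2575)
Δp = p'−p = (-0.0439,-0.3629); α = Δx/Fx = (-351/8000) / (-351/400) = 1/20
check: Δy/Fy = (-2903/8000) / (-2903/400) = 1/20 ✓

α = 1/20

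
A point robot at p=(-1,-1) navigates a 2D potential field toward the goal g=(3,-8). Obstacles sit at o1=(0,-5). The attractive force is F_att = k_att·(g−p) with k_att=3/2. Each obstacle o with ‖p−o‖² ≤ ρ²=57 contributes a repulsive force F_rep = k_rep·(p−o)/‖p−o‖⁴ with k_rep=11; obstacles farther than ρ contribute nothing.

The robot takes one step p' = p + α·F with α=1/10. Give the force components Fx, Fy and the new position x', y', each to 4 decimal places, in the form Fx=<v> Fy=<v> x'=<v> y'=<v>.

F_att = 3/2·(g−p) = 3/2·(4,-7) = (6.0000,-10.5000)
o1: d²=17 ≤ ρ²=57; F_rep = 11·(-1,4)/17² = (-0.0381,0.1522)
F = F_att + ΣF_rep = (5.9619,-10.3478)
p' = p + 1/10·F = (-0.4038,-2.0348)

Fx=5.9619 Fy=-10.3478 x'=-0.4038 y'=-2.0348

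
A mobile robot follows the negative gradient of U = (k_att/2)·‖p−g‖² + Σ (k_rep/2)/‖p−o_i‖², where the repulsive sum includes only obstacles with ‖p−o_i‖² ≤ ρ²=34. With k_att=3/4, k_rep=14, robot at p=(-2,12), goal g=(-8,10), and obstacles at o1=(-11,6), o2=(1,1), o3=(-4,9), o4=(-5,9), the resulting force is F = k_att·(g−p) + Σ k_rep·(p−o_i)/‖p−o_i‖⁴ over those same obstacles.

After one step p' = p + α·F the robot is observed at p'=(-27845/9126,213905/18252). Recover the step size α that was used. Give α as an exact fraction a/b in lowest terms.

α = 1/4

F_att = 3/4·(g−p) = 3/4·(-6,-2) = (-4.5000,-1.5000)
o1: d²=117 > ρ²=34 → inactive
o2: d²=130 > ρ²=34 → inactive
o3: d²=13 ≤ ρ²=34; F_rep = 14·(2,3)/13² = (0.1657,0.2485)
o4: d²=18 ≤ ρ²=34; F_rep = 14·(3,3)/18² = (0.1296,0.1296)
F = F_att + ΣF_rep = (-4.2047,-1.1218)
Δp = p'−p = (-1.0512,-0.2805); α = Δx/Fx = (-9593/9126) / (-19186/4563) = 1/4
check: Δy/Fy = (-5119/18252) / (-5119/4563) = 1/4 ✓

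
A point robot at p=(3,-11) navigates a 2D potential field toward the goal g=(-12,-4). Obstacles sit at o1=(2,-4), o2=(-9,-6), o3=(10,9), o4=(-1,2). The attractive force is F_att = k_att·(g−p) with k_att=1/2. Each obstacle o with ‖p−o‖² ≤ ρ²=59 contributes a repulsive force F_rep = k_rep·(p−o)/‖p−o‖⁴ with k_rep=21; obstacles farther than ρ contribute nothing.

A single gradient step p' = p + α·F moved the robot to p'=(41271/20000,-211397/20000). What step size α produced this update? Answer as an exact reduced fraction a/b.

α = 1/8

F_att = 1/2·(g−p) = 1/2·(-15,7) = (-7.5000,3.5000)
o1: d²=50 ≤ ρ²=59; F_rep = 21·(1,-7)/50² = (0.0084,-0.0588)
o2: d²=169 > ρ²=59 → inactive
o3: d²=449 > ρ²=59 → inactive
o4: d²=185 > ρ²=59 → inactive
F = F_att + ΣF_rep = (-7.4916,3.4412)
Δp = p'−p = (-0.9365,0.4301); α = Δx/Fx = (-18729/20000) / (-18729/2500) = 1/8
check: Δy/Fy = (8603/20000) / (8603/2500) = 1/8 ✓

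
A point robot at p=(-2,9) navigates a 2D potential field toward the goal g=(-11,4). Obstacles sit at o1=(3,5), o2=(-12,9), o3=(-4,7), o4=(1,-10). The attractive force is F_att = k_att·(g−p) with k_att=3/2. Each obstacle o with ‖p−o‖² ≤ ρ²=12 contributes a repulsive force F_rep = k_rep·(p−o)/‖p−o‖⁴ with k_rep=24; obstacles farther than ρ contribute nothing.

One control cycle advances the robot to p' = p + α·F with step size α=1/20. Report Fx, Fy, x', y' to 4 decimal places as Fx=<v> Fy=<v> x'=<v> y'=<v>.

F_att = 3/2·(g−p) = 3/2·(-9,-5) = (-13.5000,-7.5000)
o1: d²=41 > ρ²=12 → inactive
o2: d²=100 > ρ²=12 → inactive
o3: d²=8 ≤ ρ²=12; F_rep = 24·(2,2)/8² = (0.7500,0.7500)
o4: d²=370 > ρ²=12 → inactive
F = F_att + ΣF_rep = (-12.7500,-6.7500)
p' = p + 1/20·F = (-2.6375,8.6625)

Fx=-12.7500 Fy=-6.7500 x'=-2.6375 y'=8.6625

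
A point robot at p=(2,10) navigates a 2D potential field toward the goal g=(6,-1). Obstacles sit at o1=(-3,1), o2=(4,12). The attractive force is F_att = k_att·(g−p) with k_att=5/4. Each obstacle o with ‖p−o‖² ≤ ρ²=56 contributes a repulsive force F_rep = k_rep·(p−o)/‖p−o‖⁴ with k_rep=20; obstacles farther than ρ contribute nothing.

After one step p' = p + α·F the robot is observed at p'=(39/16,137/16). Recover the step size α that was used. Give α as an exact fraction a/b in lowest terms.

F_att = 5/4·(g−p) = 5/4·(4,-11) = (5.0000,-13.7500)
o1: d²=106 > ρ²=56 → inactive
o2: d²=8 ≤ ρ²=56; F_rep = 20·(-2,-2)/8² = (-0.6250,-0.6250)
F = F_att + ΣF_rep = (4.3750,-14.3750)
Δp = p'−p = (0.4375,-1.4375); α = Δx/Fx = (7/16) / (35/8) = 1/10
check: Δy/Fy = (-23/16) / (-115/8) = 1/10 ✓

α = 1/10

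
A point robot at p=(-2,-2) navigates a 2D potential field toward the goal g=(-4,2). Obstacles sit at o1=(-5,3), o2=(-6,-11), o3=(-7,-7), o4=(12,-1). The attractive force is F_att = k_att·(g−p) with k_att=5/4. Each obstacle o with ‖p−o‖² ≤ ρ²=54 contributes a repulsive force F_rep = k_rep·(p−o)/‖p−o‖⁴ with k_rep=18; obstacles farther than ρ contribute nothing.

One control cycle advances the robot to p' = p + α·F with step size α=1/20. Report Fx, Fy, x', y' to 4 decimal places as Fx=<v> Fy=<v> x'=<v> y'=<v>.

Fx=-2.4173 Fy=4.9581 x'=-2.1209 y'=-1.7521

F_att = 5/4·(g−p) = 5/4·(-2,4) = (-2.5000,5.0000)
o1: d²=34 ≤ ρ²=54; F_rep = 18·(3,-5)/34² = (0.0467,-0.0779)
o2: d²=97 > ρ²=54 → inactive
o3: d²=50 ≤ ρ²=54; F_rep = 18·(5,5)/50² = (0.0360,0.0360)
o4: d²=197 > ρ²=54 → inactive
F = F_att + ΣF_rep = (-2.4173,4.9581)
p' = p + 1/20·F = (-2.1209,-1.7521)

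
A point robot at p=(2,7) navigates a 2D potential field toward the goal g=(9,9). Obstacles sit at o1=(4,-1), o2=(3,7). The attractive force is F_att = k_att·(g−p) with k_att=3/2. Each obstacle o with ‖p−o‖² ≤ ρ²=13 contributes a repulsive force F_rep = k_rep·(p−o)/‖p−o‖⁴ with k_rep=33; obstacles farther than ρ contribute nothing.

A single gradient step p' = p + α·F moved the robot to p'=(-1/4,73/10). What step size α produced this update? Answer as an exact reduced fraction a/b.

α = 1/10

F_att = 3/2·(g−p) = 3/2·(7,2) = (10.5000,3.0000)
o1: d²=68 > ρ²=13 → inactive
o2: d²=1 ≤ ρ²=13; F_rep = 33·(-1,0)/1² = (-33.0000,0.0000)
F = F_att + ΣF_rep = (-22.5000,3.0000)
Δp = p'−p = (-2.2500,0.3000); α = Δx/Fx = (-9/4) / (-45/2) = 1/10
check: Δy/Fy = (3/10) / (3) = 1/10 ✓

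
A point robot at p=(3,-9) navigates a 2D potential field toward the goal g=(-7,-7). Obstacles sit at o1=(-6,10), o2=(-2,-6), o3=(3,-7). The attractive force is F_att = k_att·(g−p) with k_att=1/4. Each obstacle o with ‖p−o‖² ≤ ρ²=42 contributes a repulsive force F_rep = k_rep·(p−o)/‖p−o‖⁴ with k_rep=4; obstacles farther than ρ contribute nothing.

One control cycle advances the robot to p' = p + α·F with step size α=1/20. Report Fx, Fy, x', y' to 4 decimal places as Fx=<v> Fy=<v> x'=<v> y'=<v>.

Fx=-2.4827 Fy=-0.0104 x'=2.8759 y'=-9.0005

F_att = 1/4·(g−p) = 1/4·(-10,2) = (-2.5000,0.5000)
o1: d²=442 > ρ²=42 → inactive
o2: d²=34 ≤ ρ²=42; F_rep = 4·(5,-3)/34² = (0.0173,-0.0104)
o3: d²=4 ≤ ρ²=42; F_rep = 4·(0,-2)/4² = (0.0000,-0.5000)
F = F_att + ΣF_rep = (-2.4827,-0.0104)
p' = p + 1/20·F = (2.8759,-9.0005)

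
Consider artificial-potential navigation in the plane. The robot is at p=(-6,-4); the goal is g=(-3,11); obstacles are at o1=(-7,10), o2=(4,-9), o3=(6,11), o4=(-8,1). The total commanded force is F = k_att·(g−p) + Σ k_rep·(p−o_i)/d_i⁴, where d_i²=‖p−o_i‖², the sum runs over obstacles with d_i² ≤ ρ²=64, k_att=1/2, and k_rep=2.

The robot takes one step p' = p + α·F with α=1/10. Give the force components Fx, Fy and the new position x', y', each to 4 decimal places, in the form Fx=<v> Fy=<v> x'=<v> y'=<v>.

F_att = 1/2·(g−p) = 1/2·(3,15) = (1.5000,7.5000)
o1: d²=197 > ρ²=64 → inactive
o2: d²=125 > ρ²=64 → inactive
o3: d²=369 > ρ²=64 → inactive
o4: d²=29 ≤ ρ²=64; F_rep = 2·(2,-5)/29² = (0.0048,-0.0119)
F = F_att + ΣF_rep = (1.5048,7.4881)
p' = p + 1/10·F = (-5.8495,-3.2512)

Fx=1.5048 Fy=7.4881 x'=-5.8495 y'=-3.2512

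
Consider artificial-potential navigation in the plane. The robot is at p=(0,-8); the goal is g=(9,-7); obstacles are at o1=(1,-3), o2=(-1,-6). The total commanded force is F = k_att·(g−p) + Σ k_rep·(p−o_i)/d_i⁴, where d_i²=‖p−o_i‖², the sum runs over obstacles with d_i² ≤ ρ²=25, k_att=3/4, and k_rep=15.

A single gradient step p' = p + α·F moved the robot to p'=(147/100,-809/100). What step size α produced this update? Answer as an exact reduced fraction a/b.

α = 1/5

F_att = 3/4·(g−p) = 3/4·(9,1) = (6.7500,0.7500)
o1: d²=26 > ρ²=25 → inactive
o2: d²=5 ≤ ρ²=25; F_rep = 15·(1,-2)/5² = (0.6000,-1.2000)
F = F_att + ΣF_rep = (7.3500,-0.4500)
Δp = p'−p = (1.4700,-0.0900); α = Δx/Fx = (147/100) / (147/20) = 1/5
check: Δy/Fy = (-9/100) / (-9/20) = 1/5 ✓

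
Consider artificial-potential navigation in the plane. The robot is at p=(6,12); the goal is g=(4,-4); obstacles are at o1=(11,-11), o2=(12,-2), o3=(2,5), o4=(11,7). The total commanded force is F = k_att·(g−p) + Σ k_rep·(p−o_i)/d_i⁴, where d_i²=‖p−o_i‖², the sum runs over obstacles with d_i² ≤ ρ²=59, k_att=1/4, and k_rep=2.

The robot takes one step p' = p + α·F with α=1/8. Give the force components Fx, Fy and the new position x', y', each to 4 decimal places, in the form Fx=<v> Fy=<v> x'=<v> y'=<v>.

Fx=-0.5040 Fy=-3.9960 x'=5.9370 y'=11.5005

F_att = 1/4·(g−p) = 1/4·(-2,-16) = (-0.5000,-4.0000)
o1: d²=554 > ρ²=59 → inactive
o2: d²=232 > ρ²=59 → inactive
o3: d²=65 > ρ²=59 → inactive
o4: d²=50 ≤ ρ²=59; F_rep = 2·(-5,5)/50² = (-0.0040,0.0040)
F = F_att + ΣF_rep = (-0.5040,-3.9960)
p' = p + 1/8·F = (5.9370,11.5005)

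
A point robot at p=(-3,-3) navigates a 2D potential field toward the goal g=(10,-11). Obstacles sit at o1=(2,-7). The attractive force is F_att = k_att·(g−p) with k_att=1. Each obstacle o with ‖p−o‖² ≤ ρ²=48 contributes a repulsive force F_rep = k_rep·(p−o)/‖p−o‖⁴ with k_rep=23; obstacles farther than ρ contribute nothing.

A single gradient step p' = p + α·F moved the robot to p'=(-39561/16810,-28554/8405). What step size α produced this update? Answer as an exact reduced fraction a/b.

α = 1/20

F_att = 1·(g−p) = 1·(13,-8) = (13.0000,-8.0000)
o1: d²=41 ≤ ρ²=48; F_rep = 23·(-5,4)/41² = (-0.0684,0.0547)
F = F_att + ΣF_rep = (12.9316,-7.9453)
Δp = p'−p = (0.6466,-0.3973); α = Δx/Fx = (10869/16810) / (21738/1681) = 1/20
check: Δy/Fy = (-3339/8405) / (-13356/1681) = 1/20 ✓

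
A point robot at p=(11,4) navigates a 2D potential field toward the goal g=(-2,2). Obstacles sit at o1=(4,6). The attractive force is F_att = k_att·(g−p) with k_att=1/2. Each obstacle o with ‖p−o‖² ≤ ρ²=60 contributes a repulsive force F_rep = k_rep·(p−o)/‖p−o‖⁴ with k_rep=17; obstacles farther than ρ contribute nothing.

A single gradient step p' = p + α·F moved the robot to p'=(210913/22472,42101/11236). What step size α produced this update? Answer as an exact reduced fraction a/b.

F_att = 1/2·(g−p) = 1/2·(-13,-2) = (-6.5000,-1.0000)
o1: d²=53 ≤ ρ²=60; F_rep = 17·(7,-2)/53² = (0.0424,-0.0121)
F = F_att + ΣF_rep = (-6.4576,-1.0121)
Δp = p'−p = (-1.6144,-0.2530); α = Δx/Fx = (-36279/22472) / (-36279/5618) = 1/4
check: Δy/Fy = (-2843/11236) / (-2843/2809) = 1/4 ✓

α = 1/4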